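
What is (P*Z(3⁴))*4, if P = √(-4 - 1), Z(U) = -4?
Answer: -16*I*√5 ≈ -35.777*I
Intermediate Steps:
P = I*√5 (P = √(-5) = I*√5 ≈ 2.2361*I)
(P*Z(3⁴))*4 = ((I*√5)*(-4))*4 = -4*I*√5*4 = -16*I*√5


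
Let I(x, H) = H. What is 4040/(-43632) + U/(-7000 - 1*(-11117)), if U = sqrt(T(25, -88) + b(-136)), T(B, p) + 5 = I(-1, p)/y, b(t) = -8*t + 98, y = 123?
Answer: -5/54 + 5*sqrt(714261)/506391 ≈ -0.084248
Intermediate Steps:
b(t) = 98 - 8*t
T(B, p) = -5 + p/123
U = 5*sqrt(714261)/123 (U = sqrt((-5 + (1/123)*(-88)) + (98 - 8*(-136))) = sqrt((-5 - 88/123) + (98 + 1088)) = sqrt(-703/123 + 1186) = sqrt(145175/123) = 5*sqrt(714261)/123 ≈ 34.355)
4040/(-43632) + U/(-7000 - 1*(-11117)) = 4040/(-43632) + (5*sqrt(714261)/123)/(-7000 - 1*(-11117)) = 4040*(-1/43632) + (5*sqrt(714261)/123)/(-7000 + 11117) = -5/54 + (5*sqrt(714261)/123)/4117 = -5/54 + (5*sqrt(714261)/123)*(1/4117) = -5/54 + 5*sqrt(714261)/506391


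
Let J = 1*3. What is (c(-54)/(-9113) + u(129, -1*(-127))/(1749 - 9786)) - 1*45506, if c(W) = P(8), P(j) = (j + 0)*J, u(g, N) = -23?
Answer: -3332913165875/73241181 ≈ -45506.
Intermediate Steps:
J = 3
P(j) = 3*j (P(j) = (j + 0)*3 = j*3 = 3*j)
c(W) = 24 (c(W) = 3*8 = 24)
(c(-54)/(-9113) + u(129, -1*(-127))/(1749 - 9786)) - 1*45506 = (24/(-9113) - 23/(1749 - 9786)) - 1*45506 = (24*(-1/9113) - 23/(-8037)) - 45506 = (-24/9113 - 23*(-1/8037)) - 45506 = (-24/9113 + 23/8037) - 45506 = 16711/73241181 - 45506 = -3332913165875/73241181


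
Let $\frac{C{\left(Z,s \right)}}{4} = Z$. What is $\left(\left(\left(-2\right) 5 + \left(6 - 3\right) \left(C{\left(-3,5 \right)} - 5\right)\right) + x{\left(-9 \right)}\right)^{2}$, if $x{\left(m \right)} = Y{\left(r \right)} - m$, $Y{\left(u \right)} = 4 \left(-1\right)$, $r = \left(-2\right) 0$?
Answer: $3136$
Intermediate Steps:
$r = 0$
$C{\left(Z,s \right)} = 4 Z$
$Y{\left(u \right)} = -4$
$x{\left(m \right)} = -4 - m$
$\left(\left(\left(-2\right) 5 + \left(6 - 3\right) \left(C{\left(-3,5 \right)} - 5\right)\right) + x{\left(-9 \right)}\right)^{2} = \left(\left(\left(-2\right) 5 + \left(6 - 3\right) \left(4 \left(-3\right) - 5\right)\right) - -5\right)^{2} = \left(\left(-10 + 3 \left(-12 - 5\right)\right) + \left(-4 + 9\right)\right)^{2} = \left(\left(-10 + 3 \left(-17\right)\right) + 5\right)^{2} = \left(\left(-10 - 51\right) + 5\right)^{2} = \left(-61 + 5\right)^{2} = \left(-56\right)^{2} = 3136$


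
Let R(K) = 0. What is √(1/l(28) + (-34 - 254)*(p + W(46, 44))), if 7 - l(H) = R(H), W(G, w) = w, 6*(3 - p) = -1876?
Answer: I*√5075609/7 ≈ 321.84*I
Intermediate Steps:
p = 947/3 (p = 3 - ⅙*(-1876) = 3 + 938/3 = 947/3 ≈ 315.67)
l(H) = 7 (l(H) = 7 - 1*0 = 7 + 0 = 7)
√(1/l(28) + (-34 - 254)*(p + W(46, 44))) = √(1/7 + (-34 - 254)*(947/3 + 44)) = √(⅐ - 288*1079/3) = √(⅐ - 103584) = √(-725087/7) = I*√5075609/7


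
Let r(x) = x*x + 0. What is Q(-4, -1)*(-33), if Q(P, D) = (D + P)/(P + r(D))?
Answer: -55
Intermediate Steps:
r(x) = x² (r(x) = x² + 0 = x²)
Q(P, D) = (D + P)/(P + D²)
Q(-4, -1)*(-33) = ((-1 - 4)/(-4 + (-1)²))*(-33) = (-5/(-4 + 1))*(-33) = (-5/(-3))*(-33) = -⅓*(-5)*(-33) = (5/3)*(-33) = -55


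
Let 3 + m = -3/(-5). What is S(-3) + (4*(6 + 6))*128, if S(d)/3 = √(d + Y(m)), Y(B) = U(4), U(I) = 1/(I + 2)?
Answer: 6144 + I*√102/2 ≈ 6144.0 + 5.0498*I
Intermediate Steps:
U(I) = 1/(2 + I)
m = -12/5 (m = -3 - 3/(-5) = -3 - 3*(-⅕) = -3 + ⅗ = -12/5 ≈ -2.4000)
Y(B) = ⅙ (Y(B) = 1/(2 + 4) = 1/6 = ⅙)
S(d) = 3*√(⅙ + d) (S(d) = 3*√(d + ⅙) = 3*√(⅙ + d))
S(-3) + (4*(6 + 6))*128 = √(6 + 36*(-3))/2 + (4*(6 + 6))*128 = √(6 - 108)/2 + (4*12)*128 = √(-102)/2 + 48*128 = (I*√102)/2 + 6144 = I*√102/2 + 6144 = 6144 + I*√102/2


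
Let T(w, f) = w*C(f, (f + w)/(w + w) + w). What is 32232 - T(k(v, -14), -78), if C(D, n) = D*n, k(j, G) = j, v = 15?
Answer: 47325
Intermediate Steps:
T(w, f) = f*w*(w + (f + w)/(2*w)) (T(w, f) = w*(f*((f + w)/(w + w) + w)) = w*(f*((f + w)/((2*w)) + w)) = w*(f*((f + w)*(1/(2*w)) + w)) = w*(f*((f + w)/(2*w) + w)) = w*(f*(w + (f + w)/(2*w))) = f*w*(w + (f + w)/(2*w)))
32232 - T(k(v, -14), -78) = 32232 - (-78)*(-78 + 15*(1 + 2*15))/2 = 32232 - (-78)*(-78 + 15*(1 + 30))/2 = 32232 - (-78)*(-78 + 15*31)/2 = 32232 - (-78)*(-78 + 465)/2 = 32232 - (-78)*387/2 = 32232 - 1*(-15093) = 32232 + 15093 = 47325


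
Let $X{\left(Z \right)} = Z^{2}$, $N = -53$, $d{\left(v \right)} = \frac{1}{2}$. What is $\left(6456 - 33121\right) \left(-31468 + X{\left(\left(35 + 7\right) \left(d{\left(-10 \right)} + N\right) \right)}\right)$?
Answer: $-128806802405$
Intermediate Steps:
$d{\left(v \right)} = \frac{1}{2}$
$\left(6456 - 33121\right) \left(-31468 + X{\left(\left(35 + 7\right) \left(d{\left(-10 \right)} + N\right) \right)}\right) = \left(6456 - 33121\right) \left(-31468 + \left(\left(35 + 7\right) \left(\frac{1}{2} - 53\right)\right)^{2}\right) = - 26665 \left(-31468 + \left(42 \left(- \frac{105}{2}\right)\right)^{2}\right) = - 26665 \left(-31468 + \left(-2205\right)^{2}\right) = - 26665 \left(-31468 + 4862025\right) = \left(-26665\right) 4830557 = -128806802405$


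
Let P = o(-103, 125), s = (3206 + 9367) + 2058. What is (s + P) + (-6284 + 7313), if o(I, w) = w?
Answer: 15785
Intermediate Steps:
s = 14631 (s = 12573 + 2058 = 14631)
P = 125
(s + P) + (-6284 + 7313) = (14631 + 125) + (-6284 + 7313) = 14756 + 1029 = 15785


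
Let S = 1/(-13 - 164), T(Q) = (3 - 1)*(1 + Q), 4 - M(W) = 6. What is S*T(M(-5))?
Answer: 2/177 ≈ 0.011299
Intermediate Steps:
M(W) = -2 (M(W) = 4 - 1*6 = 4 - 6 = -2)
T(Q) = 2 + 2*Q (T(Q) = 2*(1 + Q) = 2 + 2*Q)
S = -1/177 (S = 1/(-177) = -1/177 ≈ -0.0056497)
S*T(M(-5)) = -(2 + 2*(-2))/177 = -(2 - 4)/177 = -1/177*(-2) = 2/177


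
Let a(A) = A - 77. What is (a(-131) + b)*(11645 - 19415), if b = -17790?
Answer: 139844460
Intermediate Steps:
a(A) = -77 + A
(a(-131) + b)*(11645 - 19415) = ((-77 - 131) - 17790)*(11645 - 19415) = (-208 - 17790)*(-7770) = -17998*(-7770) = 139844460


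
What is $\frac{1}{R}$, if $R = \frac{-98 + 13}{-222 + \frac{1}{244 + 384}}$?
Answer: $\frac{27883}{10676} \approx 2.6117$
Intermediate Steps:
$R = \frac{10676}{27883}$ ($R = - \frac{85}{-222 + \frac{1}{628}} = - \frac{85}{- \frac{139415}{628}} = \left(-85\right) \left(- \frac{628}{139415}\right) = \frac{10676}{27883} \approx 0.38289$)
$\frac{1}{R} = \frac{1}{\frac{10676}{27883}} = \frac{27883}{10676}$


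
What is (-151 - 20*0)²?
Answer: 22801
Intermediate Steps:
(-151 - 20*0)² = (-151 + 0)² = (-151)² = 22801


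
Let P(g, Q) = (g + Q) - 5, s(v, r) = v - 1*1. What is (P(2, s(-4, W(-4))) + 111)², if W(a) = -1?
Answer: 10609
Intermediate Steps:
s(v, r) = -1 + v (s(v, r) = v - 1 = -1 + v)
P(g, Q) = -5 + Q + g (P(g, Q) = (Q + g) - 5 = -5 + Q + g)
(P(2, s(-4, W(-4))) + 111)² = ((-5 + (-1 - 4) + 2) + 111)² = ((-5 - 5 + 2) + 111)² = (-8 + 111)² = 103² = 10609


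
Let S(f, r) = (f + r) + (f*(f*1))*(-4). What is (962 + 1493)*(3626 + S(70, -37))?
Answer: -39135155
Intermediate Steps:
S(f, r) = f + r - 4*f² (S(f, r) = (f + r) + (f*f)*(-4) = (f + r) + f²*(-4) = (f + r) - 4*f² = f + r - 4*f²)
(962 + 1493)*(3626 + S(70, -37)) = (962 + 1493)*(3626 + (70 - 37 - 4*70²)) = 2455*(3626 + (70 - 37 - 4*4900)) = 2455*(3626 + (70 - 37 - 19600)) = 2455*(3626 - 19567) = 2455*(-15941) = -39135155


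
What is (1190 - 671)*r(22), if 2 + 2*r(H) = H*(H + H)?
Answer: 250677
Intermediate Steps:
r(H) = -1 + H² (r(H) = -1 + (H*(H + H))/2 = -1 + (H*(2*H))/2 = -1 + (2*H²)/2 = -1 + H²)
(1190 - 671)*r(22) = (1190 - 671)*(-1 + 22²) = 519*(-1 + 484) = 519*483 = 250677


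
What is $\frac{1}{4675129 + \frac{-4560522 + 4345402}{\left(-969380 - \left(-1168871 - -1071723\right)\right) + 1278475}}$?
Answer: $\frac{406243}{1899238215227} \approx 2.139 \cdot 10^{-7}$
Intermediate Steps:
$\frac{1}{4675129 + \frac{-4560522 + 4345402}{\left(-969380 - \left(-1168871 - -1071723\right)\right) + 1278475}} = \frac{1}{4675129 - \frac{215120}{\left(-969380 - \left(-1168871 + 1071723\right)\right) + 1278475}} = \frac{1}{4675129 - \frac{215120}{\left(-969380 - -97148\right) + 1278475}} = \frac{1}{4675129 - \frac{215120}{\left(-969380 + 97148\right) + 1278475}} = \frac{1}{4675129 - \frac{215120}{-872232 + 1278475}} = \frac{1}{4675129 - \frac{215120}{406243}} = \frac{1}{\frac{1899238215227}{406243}} = \frac{406243}{1899238215227}$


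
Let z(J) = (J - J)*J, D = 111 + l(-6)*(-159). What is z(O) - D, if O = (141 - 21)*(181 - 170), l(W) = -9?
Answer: -1542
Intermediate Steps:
O = 1320 (O = 120*11 = 1320)
D = 1542 (D = 111 - 9*(-159) = 111 + 1431 = 1542)
z(J) = 0 (z(J) = 0*J = 0)
z(O) - D = 0 - 1*1542 = 0 - 1542 = -1542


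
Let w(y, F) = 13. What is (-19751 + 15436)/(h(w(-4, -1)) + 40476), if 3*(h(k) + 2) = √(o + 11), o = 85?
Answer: -261967965/2457216998 + 4315*√6/1228608499 ≈ -0.10660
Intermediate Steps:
h(k) = -2 + 4*√6/3 (h(k) = -2 + √(85 + 11)/3 = -2 + √96/3 = -2 + (4*√6)/3 = -2 + 4*√6/3)
(-19751 + 15436)/(h(w(-4, -1)) + 40476) = (-19751 + 15436)/((-2 + 4*√6/3) + 40476) = -4315/(40474 + 4*√6/3)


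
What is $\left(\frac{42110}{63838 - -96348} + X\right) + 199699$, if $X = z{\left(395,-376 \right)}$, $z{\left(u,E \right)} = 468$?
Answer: $\frac{16031996586}{80093} \approx 2.0017 \cdot 10^{5}$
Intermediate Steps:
$X = 468$
$\left(\frac{42110}{63838 - -96348} + X\right) + 199699 = \left(\frac{42110}{63838 - -96348} + 468\right) + 199699 = \left(\frac{42110}{63838 + 96348} + 468\right) + 199699 = \left(\frac{42110}{160186} + 468\right) + 199699 = \left(42110 \cdot \frac{1}{160186} + 468\right) + 199699 = \left(\frac{21055}{80093} + 468\right) + 199699 = \frac{37504579}{80093} + 199699 = \frac{16031996586}{80093}$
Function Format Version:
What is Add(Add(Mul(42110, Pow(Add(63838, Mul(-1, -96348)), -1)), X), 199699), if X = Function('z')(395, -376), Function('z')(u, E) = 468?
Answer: Rational(16031996586, 80093) ≈ 2.0017e+5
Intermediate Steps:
X = 468
Add(Add(Mul(42110, Pow(Add(63838, Mul(-1, -96348)), -1)), X), 199699) = Add(Add(Mul(42110, Pow(Add(63838, Mul(-1, -96348)), -1)), 468), 199699) = Add(Add(Mul(42110, Pow(Add(63838, 96348), -1)), 468), 199699) = Add(Add(Mul(42110, Pow(160186, -1)), 468), 199699) = Add(Add(Mul(42110, Rational(1, 160186)), 468), 199699) = Add(Add(Rational(21055, 80093), 468), 199699) = Add(Rational(37504579, 80093), 199699) = Rational(16031996586, 80093)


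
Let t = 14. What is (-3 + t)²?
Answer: 121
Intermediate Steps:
(-3 + t)² = (-3 + 14)² = 11² = 121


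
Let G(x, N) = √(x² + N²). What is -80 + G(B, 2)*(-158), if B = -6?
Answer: -80 - 316*√10 ≈ -1079.3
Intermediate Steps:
G(x, N) = √(N² + x²)
-80 + G(B, 2)*(-158) = -80 + √(2² + (-6)²)*(-158) = -80 + √(4 + 36)*(-158) = -80 + √40*(-158) = -80 + (2*√10)*(-158) = -80 - 316*√10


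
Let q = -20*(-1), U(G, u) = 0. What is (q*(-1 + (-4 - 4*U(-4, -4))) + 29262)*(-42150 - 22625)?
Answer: -1888968550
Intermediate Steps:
q = 20
(q*(-1 + (-4 - 4*U(-4, -4))) + 29262)*(-42150 - 22625) = (20*(-1 + (-4 - 4*0)) + 29262)*(-42150 - 22625) = (20*(-1 + (-4 + 0)) + 29262)*(-64775) = (20*(-1 - 4) + 29262)*(-64775) = (20*(-5) + 29262)*(-64775) = (-100 + 29262)*(-64775) = 29162*(-64775) = -1888968550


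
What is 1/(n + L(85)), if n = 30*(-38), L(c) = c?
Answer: -1/1055 ≈ -0.00094787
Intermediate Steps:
n = -1140
1/(n + L(85)) = 1/(-1140 + 85) = 1/(-1055) = -1/1055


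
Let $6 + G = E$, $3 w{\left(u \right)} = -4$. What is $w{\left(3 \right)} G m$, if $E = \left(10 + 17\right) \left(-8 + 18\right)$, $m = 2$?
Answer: $-704$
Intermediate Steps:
$w{\left(u \right)} = - \frac{4}{3}$ ($w{\left(u \right)} = \frac{1}{3} \left(-4\right) = - \frac{4}{3}$)
$E = 270$ ($E = 27 \cdot 10 = 270$)
$G = 264$ ($G = -6 + 270 = 264$)
$w{\left(3 \right)} G m = \left(- \frac{4}{3}\right) 264 \cdot 2 = \left(-352\right) 2 = -704$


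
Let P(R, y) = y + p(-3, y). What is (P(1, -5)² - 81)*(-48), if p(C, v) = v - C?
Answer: 1536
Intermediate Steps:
P(R, y) = 3 + 2*y (P(R, y) = y + (y - 1*(-3)) = y + (y + 3) = y + (3 + y) = 3 + 2*y)
(P(1, -5)² - 81)*(-48) = ((3 + 2*(-5))² - 81)*(-48) = ((3 - 10)² - 81)*(-48) = ((-7)² - 81)*(-48) = (49 - 81)*(-48) = -32*(-48) = 1536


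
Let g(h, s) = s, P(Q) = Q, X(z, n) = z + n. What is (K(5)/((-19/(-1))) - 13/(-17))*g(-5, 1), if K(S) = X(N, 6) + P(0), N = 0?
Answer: 349/323 ≈ 1.0805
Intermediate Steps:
X(z, n) = n + z
K(S) = 6 (K(S) = (6 + 0) + 0 = 6 + 0 = 6)
(K(5)/((-19/(-1))) - 13/(-17))*g(-5, 1) = (6/((-19/(-1))) - 13/(-17))*1 = (6/((-19*(-1))) - 13*(-1/17))*1 = (6/19 + 13/17)*1 = (349/323)*1 = 349/323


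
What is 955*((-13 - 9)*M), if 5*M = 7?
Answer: -29414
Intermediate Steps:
M = 7/5 (M = (⅕)*7 = 7/5 ≈ 1.4000)
955*((-13 - 9)*M) = 955*((-13 - 9)*(7/5)) = 955*(-22*7/5) = 955*(-154/5) = -29414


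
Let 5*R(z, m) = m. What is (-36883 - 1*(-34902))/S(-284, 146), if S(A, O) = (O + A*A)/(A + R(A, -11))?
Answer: 314979/44890 ≈ 7.0167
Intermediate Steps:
R(z, m) = m/5
S(A, O) = (O + A²)/(-11/5 + A) (S(A, O) = (O + A*A)/(A + (⅕)*(-11)) = (O + A²)/(A - 11/5) = (O + A²)/(-11/5 + A))
(-36883 - 1*(-34902))/S(-284, 146) = (-36883 - 1*(-34902))/((5*(146 + (-284)²)/(-11 + 5*(-284)))) = (-36883 + 34902)/((5*(146 + 80656)/(-11 - 1420))) = -1981/(5*80802/(-1431)) = -1981/(5*(-1/1431)*80802) = -1981/(-44890/159) = -1981*(-159/44890) = 314979/44890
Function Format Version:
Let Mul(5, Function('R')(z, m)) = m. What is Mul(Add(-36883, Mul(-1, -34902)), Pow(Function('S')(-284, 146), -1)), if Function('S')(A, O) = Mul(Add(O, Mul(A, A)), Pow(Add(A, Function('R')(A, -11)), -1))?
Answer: Rational(314979, 44890) ≈ 7.0167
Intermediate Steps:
Function('R')(z, m) = Mul(Rational(1, 5), m)
Function('S')(A, O) = Mul(Pow(Add(Rational(-11, 5), A), -1), Add(O, Pow(A, 2))) (Function('S')(A, O) = Mul(Add(O, Mul(A, A)), Pow(Add(A, Mul(Rational(1, 5), -11)), -1)) = Mul(Add(O, Pow(A, 2)), Pow(Add(A, Rational(-11, 5)), -1)) = Mul(Add(O, Pow(A, 2)), Pow(Add(Rational(-11, 5), A), -1)) = Mul(Pow(Add(Rational(-11, 5), A), -1), Add(O, Pow(A, 2))))
Mul(Add(-36883, Mul(-1, -34902)), Pow(Function('S')(-284, 146), -1)) = Mul(Add(-36883, Mul(-1, -34902)), Pow(Mul(5, Pow(Add(-11, Mul(5, -284)), -1), Add(146, Pow(-284, 2))), -1)) = Mul(Add(-36883, 34902), Pow(Mul(5, Pow(Add(-11, -1420), -1), Add(146, 80656)), -1)) = Mul(-1981, Pow(Mul(5, Pow(-1431, -1), 80802), -1)) = Mul(-1981, Pow(Mul(5, Rational(-1, 1431), 80802), -1)) = Mul(-1981, Pow(Rational(-44890, 159), -1)) = Mul(-1981, Rational(-159, 44890)) = Rational(314979, 44890)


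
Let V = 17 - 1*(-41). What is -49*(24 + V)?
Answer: -4018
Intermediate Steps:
V = 58 (V = 17 + 41 = 58)
-49*(24 + V) = -49*(24 + 58) = -49*82 = -4018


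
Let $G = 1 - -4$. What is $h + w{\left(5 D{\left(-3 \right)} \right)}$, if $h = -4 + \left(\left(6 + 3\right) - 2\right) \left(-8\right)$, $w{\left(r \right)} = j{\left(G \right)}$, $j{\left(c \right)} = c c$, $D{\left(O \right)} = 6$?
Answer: $-35$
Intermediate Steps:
$G = 5$ ($G = 1 + 4 = 5$)
$j{\left(c \right)} = c^{2}$
$w{\left(r \right)} = 25$ ($w{\left(r \right)} = 5^{2} = 25$)
$h = -60$ ($h = -4 + \left(9 - 2\right) \left(-8\right) = -4 + 7 \left(-8\right) = -4 - 56 = -60$)
$h + w{\left(5 D{\left(-3 \right)} \right)} = -60 + 25 = -35$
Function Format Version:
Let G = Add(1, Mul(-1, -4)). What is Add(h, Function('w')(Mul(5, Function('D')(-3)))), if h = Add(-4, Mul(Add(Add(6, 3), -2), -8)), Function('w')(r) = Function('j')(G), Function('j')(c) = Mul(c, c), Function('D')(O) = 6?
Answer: -35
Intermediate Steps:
G = 5 (G = Add(1, 4) = 5)
Function('j')(c) = Pow(c, 2)
Function('w')(r) = 25 (Function('w')(r) = Pow(5, 2) = 25)
h = -60 (h = Add(-4, Mul(Add(9, -2), -8)) = Add(-4, Mul(7, -8)) = Add(-4, -56) = -60)
Add(h, Function('w')(Mul(5, Function('D')(-3)))) = Add(-60, 25) = -35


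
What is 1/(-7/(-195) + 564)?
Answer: 195/109987 ≈ 0.0017729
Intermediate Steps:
1/(-7/(-195) + 564) = 1/(-7*(-1/195) + 564) = 1/(7/195 + 564) = 1/(109987/195) = 195/109987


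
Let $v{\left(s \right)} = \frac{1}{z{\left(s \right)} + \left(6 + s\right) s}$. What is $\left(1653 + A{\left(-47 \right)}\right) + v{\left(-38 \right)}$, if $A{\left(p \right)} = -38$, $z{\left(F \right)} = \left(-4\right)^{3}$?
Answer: $\frac{1860481}{1152} \approx 1615.0$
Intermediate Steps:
$z{\left(F \right)} = -64$
$v{\left(s \right)} = \frac{1}{-64 + s \left(6 + s\right)}$ ($v{\left(s \right)} = \frac{1}{-64 + \left(6 + s\right) s} = \frac{1}{-64 + s \left(6 + s\right)}$)
$\left(1653 + A{\left(-47 \right)}\right) + v{\left(-38 \right)} = \left(1653 - 38\right) + \frac{1}{-64 + \left(-38\right)^{2} + 6 \left(-38\right)} = 1615 + \frac{1}{-64 + 1444 - 228} = 1615 + \frac{1}{1152} = \frac{1860481}{1152}$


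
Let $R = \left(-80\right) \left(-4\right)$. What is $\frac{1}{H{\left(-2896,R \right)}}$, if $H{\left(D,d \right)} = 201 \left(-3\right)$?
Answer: $- \frac{1}{603} \approx -0.0016584$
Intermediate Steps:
$R = 320$
$H{\left(D,d \right)} = -603$
$\frac{1}{H{\left(-2896,R \right)}} = \frac{1}{-603} = - \frac{1}{603}$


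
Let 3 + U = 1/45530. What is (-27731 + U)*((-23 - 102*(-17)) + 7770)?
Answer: -11971933829139/45530 ≈ -2.6295e+8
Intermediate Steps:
U = -136589/45530 (U = -3 + 1/45530 = -136589/45530 ≈ -3.0000)
(-27731 + U)*((-23 - 102*(-17)) + 7770) = (-27731 - 136589/45530)*((-23 - 102*(-17)) + 7770) = -1262729019*((-23 + 1734) + 7770)/45530 = -1262729019*(1711 + 7770)/45530 = -1262729019/45530*9481 = -11971933829139/45530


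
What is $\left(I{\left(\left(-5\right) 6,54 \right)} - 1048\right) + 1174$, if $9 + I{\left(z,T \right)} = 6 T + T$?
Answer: $495$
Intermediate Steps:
$I{\left(z,T \right)} = -9 + 7 T$ ($I{\left(z,T \right)} = -9 + \left(6 T + T\right) = -9 + 7 T$)
$\left(I{\left(\left(-5\right) 6,54 \right)} - 1048\right) + 1174 = \left(\left(-9 + 7 \cdot 54\right) - 1048\right) + 1174 = \left(\left(-9 + 378\right) - 1048\right) + 1174 = \left(369 - 1048\right) + 1174 = -679 + 1174 = 495$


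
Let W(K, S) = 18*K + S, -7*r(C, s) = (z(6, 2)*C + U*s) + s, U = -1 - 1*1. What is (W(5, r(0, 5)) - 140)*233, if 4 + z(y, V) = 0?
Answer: -80385/7 ≈ -11484.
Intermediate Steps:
z(y, V) = -4 (z(y, V) = -4 + 0 = -4)
U = -2 (U = -1 - 1 = -2)
r(C, s) = s/7 + 4*C/7 (r(C, s) = -((-4*C - 2*s) + s)/7 = -(-s - 4*C)/7 = s/7 + 4*C/7)
W(K, S) = S + 18*K
(W(5, r(0, 5)) - 140)*233 = ((((⅐)*5 + (4/7)*0) + 18*5) - 140)*233 = (((5/7 + 0) + 90) - 140)*233 = ((5/7 + 90) - 140)*233 = (635/7 - 140)*233 = -345/7*233 = -80385/7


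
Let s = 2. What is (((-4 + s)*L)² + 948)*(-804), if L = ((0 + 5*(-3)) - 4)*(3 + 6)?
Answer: -94801248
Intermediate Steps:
L = -171 (L = ((0 - 15) - 4)*9 = (-15 - 4)*9 = -19*9 = -171)
(((-4 + s)*L)² + 948)*(-804) = (((-4 + 2)*(-171))² + 948)*(-804) = ((-2*(-171))² + 948)*(-804) = (342² + 948)*(-804) = (116964 + 948)*(-804) = 117912*(-804) = -94801248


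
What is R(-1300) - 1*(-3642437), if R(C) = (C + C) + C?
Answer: 3638537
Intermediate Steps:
R(C) = 3*C (R(C) = 2*C + C = 3*C)
R(-1300) - 1*(-3642437) = 3*(-1300) - 1*(-3642437) = -3900 + 3642437 = 3638537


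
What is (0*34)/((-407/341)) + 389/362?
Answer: 389/362 ≈ 1.0746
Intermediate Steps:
(0*34)/((-407/341)) + 389/362 = 0/((-407*1/341)) + 389*(1/362) = 0/(-37/31) + 389/362 = 0*(-31/37) + 389/362 = 0 + 389/362 = 389/362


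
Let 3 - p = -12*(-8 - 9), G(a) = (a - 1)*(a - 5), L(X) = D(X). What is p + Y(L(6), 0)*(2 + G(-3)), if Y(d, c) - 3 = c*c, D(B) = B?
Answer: -99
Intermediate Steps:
L(X) = X
Y(d, c) = 3 + c**2 (Y(d, c) = 3 + c*c = 3 + c**2)
G(a) = (-1 + a)*(-5 + a)
p = -201 (p = 3 - (-12)*(-8 - 9) = 3 - (-12)*(-17) = 3 - 1*204 = 3 - 204 = -201)
p + Y(L(6), 0)*(2 + G(-3)) = -201 + (3 + 0**2)*(2 + (5 + (-3)**2 - 6*(-3))) = -201 + (3 + 0)*(2 + (5 + 9 + 18)) = -201 + 3*(2 + 32) = -201 + 3*34 = -201 + 102 = -99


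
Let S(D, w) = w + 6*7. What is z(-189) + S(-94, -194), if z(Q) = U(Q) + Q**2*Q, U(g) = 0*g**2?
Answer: -6751421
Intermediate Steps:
S(D, w) = 42 + w (S(D, w) = w + 42 = 42 + w)
U(g) = 0
z(Q) = Q**3 (z(Q) = 0 + Q**2*Q = 0 + Q**3 = Q**3)
z(-189) + S(-94, -194) = (-189)**3 + (42 - 194) = -6751269 - 152 = -6751421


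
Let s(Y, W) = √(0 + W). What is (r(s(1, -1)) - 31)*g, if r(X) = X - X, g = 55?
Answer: -1705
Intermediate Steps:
s(Y, W) = √W
r(X) = 0
(r(s(1, -1)) - 31)*g = (0 - 31)*55 = -31*55 = -1705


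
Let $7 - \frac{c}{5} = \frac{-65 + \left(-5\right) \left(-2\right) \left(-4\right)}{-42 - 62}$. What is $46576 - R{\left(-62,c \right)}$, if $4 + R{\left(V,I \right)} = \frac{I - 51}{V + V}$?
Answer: $\frac{600693491}{12896} \approx 46580.0$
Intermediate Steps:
$c = \frac{3115}{104}$ ($c = 35 - 5 \frac{-65 + \left(-5\right) \left(-2\right) \left(-4\right)}{-42 - 62} = 35 - 5 \frac{-65 + 10 \left(-4\right)}{-104} = 35 - 5 \left(-65 - 40\right) \left(- \frac{1}{104}\right) = 35 - 5 \left(\left(-105\right) \left(- \frac{1}{104}\right)\right) = 35 - \frac{525}{104} = \frac{3115}{104} \approx 29.952$)
$R{\left(V,I \right)} = -4 + \frac{-51 + I}{2 V}$ ($R{\left(V,I \right)} = -4 + \frac{I - 51}{V + V} = -4 + \frac{-51 + I}{2 V}$)
$46576 - R{\left(-62,c \right)} = 46576 - \frac{-51 + \frac{3115}{104} - -496}{2 \left(-62\right)} = 46576 - \frac{1}{2} \left(- \frac{1}{62}\right) \left(-51 + \frac{3115}{104} + 496\right) = 46576 - \frac{1}{2} \left(- \frac{1}{62}\right) \frac{49395}{104} = 46576 - - \frac{49395}{12896} = 46576 + \frac{49395}{12896} = \frac{600693491}{12896}$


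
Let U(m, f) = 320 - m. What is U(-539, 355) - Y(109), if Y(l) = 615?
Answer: 244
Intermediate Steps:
U(-539, 355) - Y(109) = (320 - 1*(-539)) - 1*615 = (320 + 539) - 615 = 859 - 615 = 244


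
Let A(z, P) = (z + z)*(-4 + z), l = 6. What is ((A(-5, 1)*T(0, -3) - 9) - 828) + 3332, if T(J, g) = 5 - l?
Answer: 2405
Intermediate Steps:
T(J, g) = -1 (T(J, g) = 5 - 1*6 = 5 - 6 = -1)
A(z, P) = 2*z*(-4 + z) (A(z, P) = (2*z)*(-4 + z) = 2*z*(-4 + z))
((A(-5, 1)*T(0, -3) - 9) - 828) + 3332 = (((2*(-5)*(-4 - 5))*(-1) - 9) - 828) + 3332 = (((2*(-5)*(-9))*(-1) - 9) - 828) + 3332 = ((90*(-1) - 9) - 828) + 3332 = ((-90 - 9) - 828) + 3332 = (-99 - 828) + 3332 = -927 + 3332 = 2405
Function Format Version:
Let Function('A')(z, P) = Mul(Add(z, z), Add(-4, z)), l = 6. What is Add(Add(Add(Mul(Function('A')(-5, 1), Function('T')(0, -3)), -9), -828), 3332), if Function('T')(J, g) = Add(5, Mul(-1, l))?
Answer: 2405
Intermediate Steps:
Function('T')(J, g) = -1 (Function('T')(J, g) = Add(5, Mul(-1, 6)) = Add(5, -6) = -1)
Function('A')(z, P) = Mul(2, z, Add(-4, z)) (Function('A')(z, P) = Mul(Mul(2, z), Add(-4, z)) = Mul(2, z, Add(-4, z)))
Add(Add(Add(Mul(Function('A')(-5, 1), Function('T')(0, -3)), -9), -828), 3332) = Add(Add(Add(Mul(Mul(2, -5, Add(-4, -5)), -1), -9), -828), 3332) = Add(Add(Add(Mul(Mul(2, -5, -9), -1), -9), -828), 3332) = Add(Add(Add(Mul(90, -1), -9), -828), 3332) = Add(Add(Add(-90, -9), -828), 3332) = Add(Add(-99, -828), 3332) = Add(-927, 3332) = 2405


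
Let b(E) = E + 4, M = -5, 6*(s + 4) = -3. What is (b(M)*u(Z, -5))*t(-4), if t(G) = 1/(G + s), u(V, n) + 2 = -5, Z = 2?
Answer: -14/17 ≈ -0.82353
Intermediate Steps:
s = -9/2 (s = -4 + (⅙)*(-3) = -4 - ½ = -9/2 ≈ -4.5000)
u(V, n) = -7 (u(V, n) = -2 - 5 = -7)
b(E) = 4 + E
t(G) = 1/(-9/2 + G) (t(G) = 1/(G - 9/2) = 1/(-9/2 + G))
(b(M)*u(Z, -5))*t(-4) = ((4 - 5)*(-7))*(2/(-9 + 2*(-4))) = (-1*(-7))*(2/(-9 - 8)) = 7*(2/(-17)) = 7*(2*(-1/17)) = 7*(-2/17) = -14/17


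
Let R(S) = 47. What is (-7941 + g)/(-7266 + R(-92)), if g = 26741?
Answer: -18800/7219 ≈ -2.6042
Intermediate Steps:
(-7941 + g)/(-7266 + R(-92)) = (-7941 + 26741)/(-7266 + 47) = 18800/(-7219) = 18800*(-1/7219) = -18800/7219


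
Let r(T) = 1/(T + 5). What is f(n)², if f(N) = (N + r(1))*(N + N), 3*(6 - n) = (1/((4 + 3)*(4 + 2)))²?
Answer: 1073566170575726689/196073702927424 ≈ 5475.3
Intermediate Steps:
r(T) = 1/(5 + T)
n = 31751/5292 (n = 6 - 1/((4 + 2)²*(4 + 3)²)/3 = 6 - (1/(7*6))²/3 = 6 - (1/42)²/3 = 6 - ⅓*1/1764 = 6 - 1/5292 = 31751/5292 ≈ 5.9998)
f(N) = 2*N*(⅙ + N) (f(N) = (N + 1/(5 + 1))*(N + N) = (N + 1/6)*(2*N) = (N + ⅙)*(2*N) = (⅙ + N)*(2*N) = 2*N*(⅙ + N))
f(n)² = ((⅓)*(31751/5292)*(1 + 6*(31751/5292)))² = ((⅓)*(31751/5292)*(1 + 31751/882))² = ((⅓)*(31751/5292)*(32633/882))² = (1036130383/14002632)² = 1073566170575726689/196073702927424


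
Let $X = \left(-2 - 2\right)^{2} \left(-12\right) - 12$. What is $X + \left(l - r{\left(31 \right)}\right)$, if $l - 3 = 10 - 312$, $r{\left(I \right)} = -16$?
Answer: $-487$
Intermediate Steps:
$l = -299$ ($l = 3 + \left(10 - 312\right) = 3 - 302 = -299$)
$X = -204$ ($X = \left(-4\right)^{2} \left(-12\right) - 12 = 16 \left(-12\right) - 12 = -192 - 12 = -204$)
$X + \left(l - r{\left(31 \right)}\right) = -204 - 283 = -487$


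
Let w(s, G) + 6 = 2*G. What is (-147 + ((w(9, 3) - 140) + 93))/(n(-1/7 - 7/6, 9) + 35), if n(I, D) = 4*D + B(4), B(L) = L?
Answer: -194/75 ≈ -2.5867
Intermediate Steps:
w(s, G) = -6 + 2*G
n(I, D) = 4 + 4*D (n(I, D) = 4*D + 4 = 4 + 4*D)
(-147 + ((w(9, 3) - 140) + 93))/(n(-1/7 - 7/6, 9) + 35) = (-147 + (((-6 + 2*3) - 140) + 93))/((4 + 4*9) + 35) = (-147 + (((-6 + 6) - 140) + 93))/((4 + 36) + 35) = (-147 + ((0 - 140) + 93))/(40 + 35) = (-147 + (-140 + 93))/75 = (-147 - 47)*(1/75) = -194*1/75 = -194/75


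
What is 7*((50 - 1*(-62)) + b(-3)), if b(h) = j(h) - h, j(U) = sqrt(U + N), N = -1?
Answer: 805 + 14*I ≈ 805.0 + 14.0*I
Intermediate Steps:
j(U) = sqrt(-1 + U) (j(U) = sqrt(U - 1) = sqrt(-1 + U))
b(h) = sqrt(-1 + h) - h
7*((50 - 1*(-62)) + b(-3)) = 7*((50 - 1*(-62)) + (sqrt(-1 - 3) - 1*(-3))) = 7*((50 + 62) + (sqrt(-4) + 3)) = 7*(112 + (2*I + 3)) = 7*(112 + (3 + 2*I)) = 7*(115 + 2*I) = 805 + 14*I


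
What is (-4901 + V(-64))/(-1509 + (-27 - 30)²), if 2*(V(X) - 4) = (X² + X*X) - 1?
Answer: -1603/3480 ≈ -0.46063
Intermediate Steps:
V(X) = 7/2 + X² (V(X) = 4 + ((X² + X*X) - 1)/2 = 4 + ((X² + X²) - 1)/2 = 4 + (2*X² - 1)/2 = 4 + (-1 + 2*X²)/2 = 4 + (-½ + X²) = 7/2 + X²)
(-4901 + V(-64))/(-1509 + (-27 - 30)²) = (-4901 + (7/2 + (-64)²))/(-1509 + (-27 - 30)²) = (-4901 + (7/2 + 4096))/(-1509 + (-57)²) = (-4901 + 8199/2)/(-1509 + 3249) = -1603/2/1740 = -1603/2*1/1740 = -1603/3480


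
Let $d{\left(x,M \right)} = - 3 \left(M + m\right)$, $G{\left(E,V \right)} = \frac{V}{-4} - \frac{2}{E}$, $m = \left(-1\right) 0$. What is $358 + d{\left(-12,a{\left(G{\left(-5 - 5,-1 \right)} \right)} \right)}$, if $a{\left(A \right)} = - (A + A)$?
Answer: $\frac{3607}{10} \approx 360.7$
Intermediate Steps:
$m = 0$
$G{\left(E,V \right)} = - \frac{2}{E} - \frac{V}{4}$ ($G{\left(E,V \right)} = V \left(- \frac{1}{4}\right) - \frac{2}{E} = - \frac{V}{4} - \frac{2}{E} = - \frac{2}{E} - \frac{V}{4}$)
$a{\left(A \right)} = - 2 A$
$d{\left(x,M \right)} = - 3 M$ ($d{\left(x,M \right)} = - 3 \left(M + 0\right) = - 3 M$)
$358 + d{\left(-12,a{\left(G{\left(-5 - 5,-1 \right)} \right)} \right)} = 358 - 3 \left(- 2 \left(- \frac{2}{-5 - 5} - - \frac{1}{4}\right)\right) = 358 - 3 \left(- 2 \left(- \frac{2}{-10} + \frac{1}{4}\right)\right) = 358 - 3 \left(- 2 \left(\left(-2\right) \left(- \frac{1}{10}\right) + \frac{1}{4}\right)\right) = 358 - 3 \left(- 2 \left(\frac{1}{5} + \frac{1}{4}\right)\right) = 358 - 3 \left(\left(-2\right) \frac{9}{20}\right) = 358 - - \frac{27}{10} = 358 + \frac{27}{10} = \frac{3607}{10}$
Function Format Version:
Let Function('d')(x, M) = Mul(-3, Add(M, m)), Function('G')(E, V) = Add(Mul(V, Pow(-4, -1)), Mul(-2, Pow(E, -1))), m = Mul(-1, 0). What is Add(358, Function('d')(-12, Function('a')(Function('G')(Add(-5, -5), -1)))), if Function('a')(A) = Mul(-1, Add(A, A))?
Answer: Rational(3607, 10) ≈ 360.70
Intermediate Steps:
m = 0
Function('G')(E, V) = Add(Mul(-2, Pow(E, -1)), Mul(Rational(-1, 4), V)) (Function('G')(E, V) = Add(Mul(V, Rational(-1, 4)), Mul(-2, Pow(E, -1))) = Add(Mul(Rational(-1, 4), V), Mul(-2, Pow(E, -1))) = Add(Mul(-2, Pow(E, -1)), Mul(Rational(-1, 4), V)))
Function('a')(A) = Mul(-2, A) (Function('a')(A) = Mul(-1, Mul(2, A)) = Mul(-2, A))
Function('d')(x, M) = Mul(-3, M) (Function('d')(x, M) = Mul(-3, Add(M, 0)) = Mul(-3, M))
Add(358, Function('d')(-12, Function('a')(Function('G')(Add(-5, -5), -1)))) = Add(358, Mul(-3, Mul(-2, Add(Mul(-2, Pow(Add(-5, -5), -1)), Mul(Rational(-1, 4), -1))))) = Add(358, Mul(-3, Mul(-2, Add(Mul(-2, Pow(-10, -1)), Rational(1, 4))))) = Add(358, Mul(-3, Mul(-2, Add(Mul(-2, Rational(-1, 10)), Rational(1, 4))))) = Add(358, Mul(-3, Mul(-2, Add(Rational(1, 5), Rational(1, 4))))) = Add(358, Mul(-3, Mul(-2, Rational(9, 20)))) = Add(358, Mul(-3, Rational(-9, 10))) = Add(358, Rational(27, 10)) = Rational(3607, 10)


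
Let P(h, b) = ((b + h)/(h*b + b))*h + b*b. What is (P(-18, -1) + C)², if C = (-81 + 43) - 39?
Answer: 902500/289 ≈ 3122.8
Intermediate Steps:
P(h, b) = b² + h*(b + h)/(b + b*h) (P(h, b) = ((b + h)/(b*h + b))*h + b² = ((b + h)/(b + b*h))*h + b² = h*(b + h)/(b + b*h) + b² = b² + h*(b + h)/(b + b*h))
C = -77 (C = -38 - 39 = -77)
(P(-18, -1) + C)² = (((-1)³ + (-18)² - 1*(-18) - 18*(-1)³)/((-1)*(1 - 18)) - 77)² = (-1*(-1 + 324 + 18 - 18*(-1))/(-17) - 77)² = (-1*(-1/17)*(-1 + 324 + 18 + 18) - 77)² = (-1*(-1/17)*359 - 77)² = (359/17 - 77)² = (-950/17)² = 902500/289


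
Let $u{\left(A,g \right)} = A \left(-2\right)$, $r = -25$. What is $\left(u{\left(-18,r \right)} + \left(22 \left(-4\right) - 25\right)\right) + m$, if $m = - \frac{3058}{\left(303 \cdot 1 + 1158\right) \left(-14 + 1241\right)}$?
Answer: $- \frac{138036877}{1792647} \approx -77.002$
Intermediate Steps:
$u{\left(A,g \right)} = - 2 A$
$m = - \frac{3058}{1792647}$ ($m = - \frac{3058}{\left(303 + 1158\right) 1227} = - \frac{3058}{1461 \cdot 1227} = - \frac{3058}{1792647} \approx -0.0017059$)
$\left(u{\left(-18,r \right)} + \left(22 \left(-4\right) - 25\right)\right) + m = \left(\left(-2\right) \left(-18\right) + \left(22 \left(-4\right) - 25\right)\right) - \frac{3058}{1792647} = \left(36 - 113\right) - \frac{3058}{1792647} = -77 - \frac{3058}{1792647} = - \frac{138036877}{1792647}$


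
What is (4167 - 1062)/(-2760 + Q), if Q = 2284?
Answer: -3105/476 ≈ -6.5231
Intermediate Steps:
(4167 - 1062)/(-2760 + Q) = (4167 - 1062)/(-2760 + 2284) = 3105/(-476) = 3105*(-1/476) = -3105/476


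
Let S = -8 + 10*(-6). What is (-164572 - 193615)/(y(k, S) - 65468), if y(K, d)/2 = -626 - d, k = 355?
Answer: 358187/66584 ≈ 5.3795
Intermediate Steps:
S = -68 (S = -8 - 60 = -68)
y(K, d) = -1252 - 2*d (y(K, d) = 2*(-626 - d) = -1252 - 2*d)
(-164572 - 193615)/(y(k, S) - 65468) = (-164572 - 193615)/((-1252 - 2*(-68)) - 65468) = -358187/((-1252 + 136) - 65468) = -358187/(-1116 - 65468) = -358187/(-66584) = -358187*(-1/66584) = 358187/66584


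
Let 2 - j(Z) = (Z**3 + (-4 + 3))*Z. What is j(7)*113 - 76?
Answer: -270372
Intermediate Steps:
j(Z) = 2 - Z*(-1 + Z**3) (j(Z) = 2 - (Z**3 + (-4 + 3))*Z = 2 - (Z**3 - 1)*Z = 2 - (-1 + Z**3)*Z = 2 - Z*(-1 + Z**3))
j(7)*113 - 76 = (2 + 7 - 1*7**4)*113 - 76 = (2 + 7 - 1*2401)*113 - 76 = (2 + 7 - 2401)*113 - 76 = -2392*113 - 76 = -270296 - 76 = -270372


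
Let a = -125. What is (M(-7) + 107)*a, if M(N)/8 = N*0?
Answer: -13375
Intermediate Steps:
M(N) = 0 (M(N) = 8*(N*0) = 8*0 = 0)
(M(-7) + 107)*a = (0 + 107)*(-125) = 107*(-125) = -13375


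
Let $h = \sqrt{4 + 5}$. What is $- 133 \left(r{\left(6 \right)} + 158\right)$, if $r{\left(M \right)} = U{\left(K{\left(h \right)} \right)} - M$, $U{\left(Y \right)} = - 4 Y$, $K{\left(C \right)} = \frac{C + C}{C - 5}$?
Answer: $-21812$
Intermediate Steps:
$h = 3$ ($h = \sqrt{9} = 3$)
$K{\left(C \right)} = \frac{2 C}{-5 + C}$
$r{\left(M \right)} = 12 - M$ ($r{\left(M \right)} = - 4 \cdot 2 \cdot 3 \frac{1}{-5 + 3} - M = - 4 \cdot 2 \cdot 3 \frac{1}{-2} - M = - 4 \cdot 2 \cdot 3 \left(- \frac{1}{2}\right) - M = \left(-4\right) \left(-3\right) - M = 12 - M$)
$- 133 \left(r{\left(6 \right)} + 158\right) = - 133 \left(\left(12 - 6\right) + 158\right) = - 133 \left(6 + 158\right) = \left(-133\right) 164 = -21812$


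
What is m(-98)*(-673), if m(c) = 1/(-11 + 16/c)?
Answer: 32977/547 ≈ 60.287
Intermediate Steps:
m(-98)*(-673) = -1*(-98)/(-16 + 11*(-98))*(-673) = -1*(-98)/(-16 - 1078)*(-673) = -1*(-98)/(-1094)*(-673) = -1*(-98)*(-1/1094)*(-673) = -49/547*(-673) = 32977/547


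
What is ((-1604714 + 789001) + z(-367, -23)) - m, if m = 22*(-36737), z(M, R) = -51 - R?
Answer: -7527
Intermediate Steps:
m = -808214
((-1604714 + 789001) + z(-367, -23)) - m = ((-1604714 + 789001) + (-51 - 1*(-23))) - 1*(-808214) = (-815713 + (-51 + 23)) + 808214 = (-815713 - 28) + 808214 = -815741 + 808214 = -7527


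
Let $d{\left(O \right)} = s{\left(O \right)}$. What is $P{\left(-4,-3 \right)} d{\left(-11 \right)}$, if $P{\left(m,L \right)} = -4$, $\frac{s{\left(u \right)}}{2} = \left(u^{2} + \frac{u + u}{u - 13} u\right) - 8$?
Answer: $- \frac{2470}{3} \approx -823.33$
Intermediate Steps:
$s{\left(u \right)} = -16 + 2 u^{2} + \frac{4 u^{2}}{-13 + u}$ ($s{\left(u \right)} = 2 \left(\left(u^{2} + \frac{u + u}{u - 13} u\right) - 8\right) = 2 \left(\left(u^{2} + \frac{2 u}{-13 + u} u\right) - 8\right) = 2 \left(\left(u^{2} + \frac{2 u^{2}}{-13 + u}\right) - 8\right) = 2 \left(-8 + u^{2} + \frac{2 u^{2}}{-13 + u}\right) = -16 + 2 u^{2} + \frac{4 u^{2}}{-13 + u}$)
$d{\left(O \right)} = \frac{2 \left(104 + O^{3} - 11 O^{2} - 8 O\right)}{-13 + O}$
$P{\left(-4,-3 \right)} d{\left(-11 \right)} = - 4 \frac{2 \left(104 + \left(-11\right)^{3} - 11 \left(-11\right)^{2} - -88\right)}{-13 - 11} = - 4 \frac{2 \left(104 - 1331 - 1331 + 88\right)}{-24} = - 4 \cdot 2 \left(- \frac{1}{24}\right) \left(104 - 1331 - 1331 + 88\right) = - 4 \cdot 2 \left(- \frac{1}{24}\right) \left(-2470\right) = \left(-4\right) \frac{1235}{6} = - \frac{2470}{3}$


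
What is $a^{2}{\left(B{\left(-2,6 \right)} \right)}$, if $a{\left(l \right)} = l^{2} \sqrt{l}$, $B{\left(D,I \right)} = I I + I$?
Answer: $130691232$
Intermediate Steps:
$B{\left(D,I \right)} = I + I^{2}$ ($B{\left(D,I \right)} = I^{2} + I = I + I^{2}$)
$a{\left(l \right)} = l^{\frac{5}{2}}$
$a^{2}{\left(B{\left(-2,6 \right)} \right)} = \left(\left(6 \left(1 + 6\right)\right)^{\frac{5}{2}}\right)^{2} = \left(\left(6 \cdot 7\right)^{\frac{5}{2}}\right)^{2} = \left(42^{\frac{5}{2}}\right)^{2} = \left(1764 \sqrt{42}\right)^{2} = 130691232$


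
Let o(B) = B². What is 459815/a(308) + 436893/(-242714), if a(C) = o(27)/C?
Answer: 34373571181283/176938506 ≈ 1.9427e+5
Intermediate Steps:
a(C) = 729/C (a(C) = 27²/C = 729/C)
459815/a(308) + 436893/(-242714) = 459815/((729/308)) + 436893/(-242714) = 459815/((729*(1/308))) + 436893*(-1/242714) = 459815/(729/308) - 436893/242714 = 459815*(308/729) - 436893/242714 = 141623020/729 - 436893/242714 = 34373571181283/176938506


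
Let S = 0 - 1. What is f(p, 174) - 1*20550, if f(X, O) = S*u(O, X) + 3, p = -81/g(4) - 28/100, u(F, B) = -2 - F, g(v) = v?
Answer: -20371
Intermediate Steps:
S = -1
p = -2053/100 (p = -81/4 - 28/100 = -81*¼ - 28*1/100 = -81/4 - 7/25 = -2053/100 ≈ -20.530)
f(X, O) = 5 + O (f(X, O) = -(-2 - O) + 3 = (2 + O) + 3 = 5 + O)
f(p, 174) - 1*20550 = (5 + 174) - 1*20550 = 179 - 20550 = -20371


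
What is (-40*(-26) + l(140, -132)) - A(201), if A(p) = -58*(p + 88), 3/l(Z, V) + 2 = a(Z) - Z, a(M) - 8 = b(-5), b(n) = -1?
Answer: 801089/45 ≈ 17802.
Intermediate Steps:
a(M) = 7 (a(M) = 8 - 1 = 7)
l(Z, V) = 3/(5 - Z) (l(Z, V) = 3/(-2 + (7 - Z)) = 3/(5 - Z))
A(p) = -5104 - 58*p (A(p) = -58*(88 + p) = -5104 - 58*p)
(-40*(-26) + l(140, -132)) - A(201) = (-40*(-26) - 3/(-5 + 140)) - (-5104 - 58*201) = (1040 - 3/135) - (-5104 - 11658) = (1040 - 3*1/135) - 1*(-16762) = (1040 - 1/45) + 16762 = 46799/45 + 16762 = 801089/45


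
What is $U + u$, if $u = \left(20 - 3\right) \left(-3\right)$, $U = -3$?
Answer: $-54$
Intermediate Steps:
$u = -51$ ($u = 17 \left(-3\right) = -51$)
$U + u = -3 - 51 = -54$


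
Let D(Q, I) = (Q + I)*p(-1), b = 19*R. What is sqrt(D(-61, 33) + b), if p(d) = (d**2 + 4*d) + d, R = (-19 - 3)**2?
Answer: 2*sqrt(2327) ≈ 96.478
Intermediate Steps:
R = 484 (R = (-22)**2 = 484)
p(d) = d**2 + 5*d
b = 9196 (b = 19*484 = 9196)
D(Q, I) = -4*I - 4*Q (D(Q, I) = (Q + I)*(-(5 - 1)) = (I + Q)*(-1*4) = (I + Q)*(-4) = -4*I - 4*Q)
sqrt(D(-61, 33) + b) = sqrt((-4*33 - 4*(-61)) + 9196) = sqrt((-132 + 244) + 9196) = sqrt(112 + 9196) = sqrt(9308) = 2*sqrt(2327)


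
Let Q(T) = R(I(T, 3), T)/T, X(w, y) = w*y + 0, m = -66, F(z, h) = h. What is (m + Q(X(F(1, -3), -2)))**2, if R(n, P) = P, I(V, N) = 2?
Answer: 4225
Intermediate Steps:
X(w, y) = w*y
Q(T) = 1 (Q(T) = T/T = 1)
(m + Q(X(F(1, -3), -2)))**2 = (-66 + 1)**2 = (-65)**2 = 4225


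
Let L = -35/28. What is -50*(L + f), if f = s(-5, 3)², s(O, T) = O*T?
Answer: -22375/2 ≈ -11188.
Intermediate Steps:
L = -5/4 (L = -35*1/28 = -5/4 ≈ -1.2500)
f = 225 (f = (-5*3)² = (-15)² = 225)
-50*(L + f) = -50*(-5/4 + 225) = -50*895/4 = -22375/2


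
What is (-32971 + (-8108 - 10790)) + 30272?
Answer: -21597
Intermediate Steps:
(-32971 + (-8108 - 10790)) + 30272 = (-32971 - 18898) + 30272 = -51869 + 30272 = -21597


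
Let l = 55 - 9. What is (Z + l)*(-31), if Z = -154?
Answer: 3348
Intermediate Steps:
l = 46
(Z + l)*(-31) = (-154 + 46)*(-31) = -108*(-31) = 3348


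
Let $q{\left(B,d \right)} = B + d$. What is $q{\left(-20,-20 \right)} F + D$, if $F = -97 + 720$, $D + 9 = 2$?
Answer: $-24927$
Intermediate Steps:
$D = -7$ ($D = -9 + 2 = -7$)
$F = 623$
$q{\left(-20,-20 \right)} F + D = \left(-20 - 20\right) 623 - 7 = \left(-40\right) 623 - 7 = -24920 - 7 = -24927$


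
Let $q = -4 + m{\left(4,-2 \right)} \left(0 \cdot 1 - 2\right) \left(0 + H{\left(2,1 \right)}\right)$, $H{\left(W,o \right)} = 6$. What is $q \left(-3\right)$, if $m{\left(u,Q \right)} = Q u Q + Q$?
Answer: $516$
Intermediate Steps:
$m{\left(u,Q \right)} = Q + u Q^{2}$ ($m{\left(u,Q \right)} = u Q^{2} + Q = Q + u Q^{2}$)
$q = -172$ ($q = -4 + - 2 \left(1 - 8\right) \left(0 \cdot 1 - 2\right) \left(0 + 6\right) = -4 + - 2 \left(1 - 8\right) \left(0 - 2\right) 6 = -4 + \left(-2\right) \left(-7\right) \left(\left(-2\right) 6\right) = -4 + 14 \left(-12\right) = -4 - 168 = -172$)
$q \left(-3\right) = \left(-172\right) \left(-3\right) = 516$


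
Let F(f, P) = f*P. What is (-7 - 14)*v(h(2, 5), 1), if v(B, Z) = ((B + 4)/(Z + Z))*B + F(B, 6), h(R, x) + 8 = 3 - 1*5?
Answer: 630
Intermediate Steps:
h(R, x) = -10 (h(R, x) = -8 + (3 - 1*5) = -8 + (3 - 5) = -8 - 2 = -10)
F(f, P) = P*f
v(B, Z) = 6*B + B*(4 + B)/(2*Z) (v(B, Z) = ((B + 4)/(Z + Z))*B + 6*B = ((4 + B)/((2*Z)))*B + 6*B = ((4 + B)*(1/(2*Z)))*B + 6*B = ((4 + B)/(2*Z))*B + 6*B = B*(4 + B)/(2*Z) + 6*B = 6*B + B*(4 + B)/(2*Z))
(-7 - 14)*v(h(2, 5), 1) = (-7 - 14)*((½)*(-10)*(4 - 10 + 12*1)/1) = -21*(-10)*(4 - 10 + 12)/2 = -21*(-10)*6/2 = -21*(-30) = 630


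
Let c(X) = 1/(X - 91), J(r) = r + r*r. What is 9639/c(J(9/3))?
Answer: -761481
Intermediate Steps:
J(r) = r + r**2
c(X) = 1/(-91 + X)
9639/c(J(9/3)) = 9639/(1/(-91 + (9/3)*(1 + 9/3))) = 9639/(1/(-91 + (9*(1/3))*(1 + 9*(1/3)))) = 9639/(1/(-91 + 3*(1 + 3))) = 9639/(1/(-91 + 3*4)) = 9639/(1/(-91 + 12)) = 9639/(1/(-79)) = 9639/(-1/79) = 9639*(-79) = -761481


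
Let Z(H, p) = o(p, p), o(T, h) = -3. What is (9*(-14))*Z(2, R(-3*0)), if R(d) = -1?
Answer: 378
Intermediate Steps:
Z(H, p) = -3
(9*(-14))*Z(2, R(-3*0)) = (9*(-14))*(-3) = -126*(-3) = 378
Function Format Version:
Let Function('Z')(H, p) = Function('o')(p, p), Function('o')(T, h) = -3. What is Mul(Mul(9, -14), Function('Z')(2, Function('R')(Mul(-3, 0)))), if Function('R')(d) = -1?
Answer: 378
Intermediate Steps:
Function('Z')(H, p) = -3
Mul(Mul(9, -14), Function('Z')(2, Function('R')(Mul(-3, 0)))) = Mul(Mul(9, -14), -3) = Mul(-126, -3) = 378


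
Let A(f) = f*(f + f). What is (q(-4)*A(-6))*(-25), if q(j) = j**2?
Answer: -28800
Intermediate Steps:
A(f) = 2*f**2 (A(f) = f*(2*f) = 2*f**2)
(q(-4)*A(-6))*(-25) = ((-4)**2*(2*(-6)**2))*(-25) = (16*(2*36))*(-25) = (16*72)*(-25) = 1152*(-25) = -28800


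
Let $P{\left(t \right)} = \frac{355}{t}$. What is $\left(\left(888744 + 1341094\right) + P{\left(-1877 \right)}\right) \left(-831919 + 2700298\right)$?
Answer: $\frac{7819923875339409}{1877} \approx 4.1662 \cdot 10^{12}$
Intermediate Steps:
$\left(\left(888744 + 1341094\right) + P{\left(-1877 \right)}\right) \left(-831919 + 2700298\right) = \left(\left(888744 + 1341094\right) + \frac{355}{-1877}\right) \left(-831919 + 2700298\right) = \left(2229838 + 355 \left(- \frac{1}{1877}\right)\right) 1868379 = \left(2229838 - \frac{355}{1877}\right) 1868379 = \frac{4185405571}{1877} \cdot 1868379 = \frac{7819923875339409}{1877}$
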